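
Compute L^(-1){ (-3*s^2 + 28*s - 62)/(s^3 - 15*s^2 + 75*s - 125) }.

Factor the denominator: s^3 - 15*s^2 + 75*s - 125 = (s - 5)^3.
Partial fraction decomposition gives [-3/(s - 5)] + [-2/(s - 5)^2] + [3/(s - 5)^3].
Invert each term: -3/(s - 5) ↔ -3e^(5t); -2/(s - 5)^2 ↔ -2t·e^(5t); 3/(s - 5)^3 ↔ (3/2)t^2·e^(5t).

3*t^2*exp(5*t)/2 - 2*t*exp(5*t) - 3*exp(5*t)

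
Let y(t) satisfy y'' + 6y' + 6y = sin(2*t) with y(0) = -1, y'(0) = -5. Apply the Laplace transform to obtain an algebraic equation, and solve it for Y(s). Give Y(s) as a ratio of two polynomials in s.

Transform both sides with L{·}.
With L{y''} = s^2 Y - s·y(0) - y'(0) and L{y'} = sY - y(0), with y(0) = -1, y'(0) = -5: the LHS transforms to (s^2 + 6*s + 6)Y - (-s - 11).
The right side is L{sin(2*t)} = 2/(s^2 + 4).
So (s^2 + 6*s + 6)Y = 2/(s^2 + 4) + (-s - 11).
Solve for Y(s) and write it as one ratio of polynomials.

Y(s) = (-s^3 - 11*s^2 - 4*s - 42)/(s^4 + 6*s^3 + 10*s^2 + 24*s + 24)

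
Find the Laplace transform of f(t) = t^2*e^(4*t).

2/(s - 4)^3

L{e^(4t)} = 1/(s - 4).
Then apply L{t^2·g(t)} = (-1)^2 d^2/ds^2[G(s)] with G(s) = 1/(s - 4):
differentiating 2 times and applying the sign gives 2/(s - 4)^3.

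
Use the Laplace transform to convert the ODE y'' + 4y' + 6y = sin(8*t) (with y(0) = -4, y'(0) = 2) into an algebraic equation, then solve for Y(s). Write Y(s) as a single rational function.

Y(s) = (-4*s^3 - 14*s^2 - 256*s - 888)/(s^4 + 4*s^3 + 70*s^2 + 256*s + 384)

Apply the Laplace transform to the equation.
The derivative rules (L{y''} = s^2 Y - s·y(0) - y'(0) and L{y'} = sY - y(0), with y(0) = -4, y'(0) = 2) turn the left side into (s^2 + 4*s + 6)Y - (-4*s - 14).
The right side is L{sin(8*t)} = 8/(s^2 + 64).
So (s^2 + 4*s + 6)Y = 8/(s^2 + 64) + (-4*s - 14).
Divide through and combine into a single rational function.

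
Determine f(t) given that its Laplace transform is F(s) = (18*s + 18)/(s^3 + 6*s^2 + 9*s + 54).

Factor the denominator: s^3 + 6*s^2 + 9*s + 54 = (s + 6)*(s^2 + 9).
Partial fraction decomposition gives [-2/(s + 6)] + [2*s/(s^2 + 9)] + [6/(s^2 + 9)].
Invert each term: -2/(s + 6) ↔ -2e^(-6t); 2·s/(s^2 + 9) ↔ 2cos(3t); 2·3/(s^2 + 9) ↔ 2sin(3t).

f(t) = 2*sin(3*t) + 2*cos(3*t) - 2*exp(-6*t)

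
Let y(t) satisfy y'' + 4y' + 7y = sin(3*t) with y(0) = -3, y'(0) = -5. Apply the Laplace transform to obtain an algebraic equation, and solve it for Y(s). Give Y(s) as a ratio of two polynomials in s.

Y(s) = (-3*s^3 - 17*s^2 - 27*s - 150)/(s^4 + 4*s^3 + 16*s^2 + 36*s + 63)

Take the Laplace transform of both sides.
The derivative rules (L{y''} = s^2 Y - s·y(0) - y'(0) and L{y'} = sY - y(0), with y(0) = -3, y'(0) = -5) turn the left side into (s^2 + 4*s + 7)Y - (-3*s - 17).
The right side is L{sin(3*t)} = 3/(s^2 + 9).
So (s^2 + 4*s + 7)Y = 3/(s^2 + 9) + (-3*s - 17).
Solve for Y(s) and write it as one ratio of polynomials.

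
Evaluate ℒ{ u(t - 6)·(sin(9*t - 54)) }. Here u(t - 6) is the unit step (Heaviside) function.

9*exp(-6*s)/(s^2 + 81)

By the second shifting theorem, L{u(t - c)·g(t - c)} = e^(-cs)·G(s) with c = 6 and G(s) = L{g(t)}.
L{sin(9t)} = 9/(s^2 + 81).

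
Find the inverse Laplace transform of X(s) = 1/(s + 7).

exp(-7*t)

Since L{e^(-7t)} = 1/(s + 7), the inverse is exp(-7*t).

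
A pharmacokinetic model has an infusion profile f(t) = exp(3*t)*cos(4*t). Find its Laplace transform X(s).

L{cos(4t)} = s/(s^2 + 16).
By the first shifting theorem, multiplying by e^(3t) replaces s with s - 3.

X(s) = (s - 3)/((s - 3)^2 + 16)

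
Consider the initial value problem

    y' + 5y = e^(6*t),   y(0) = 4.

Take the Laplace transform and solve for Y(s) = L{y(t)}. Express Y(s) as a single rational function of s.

Transform both sides with L{·}.
With L{y'} = sY - y(0) = sY - 4: the LHS transforms to (s + 5)Y - (4).
The right side is L{e^(6*t)} = 1/(s - 6).
So (s + 5)Y = 1/(s - 6) + (4).
Isolate Y and clear denominators.

Y(s) = (4*s - 23)/(s^2 - s - 30)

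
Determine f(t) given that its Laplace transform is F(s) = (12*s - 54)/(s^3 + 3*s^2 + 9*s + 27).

Factor the denominator: s^3 + 3*s^2 + 9*s + 27 = (s + 3)*(s^2 + 9).
Partial fraction decomposition gives [-5/(s + 3)] + [5*s/(s^2 + 9)] + [-3/(s^2 + 9)].
Invert each term: -5/(s + 3) ↔ -5e^(-3t); 5·s/(s^2 + 9) ↔ 5cos(3t); -1·3/(s^2 + 9) ↔ -sin(3t).

f(t) = -sin(3*t) + 5*cos(3*t) - 5*exp(-3*t)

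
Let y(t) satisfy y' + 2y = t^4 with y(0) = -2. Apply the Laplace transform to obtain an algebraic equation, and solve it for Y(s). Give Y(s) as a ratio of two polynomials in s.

Y(s) = (-2*s^5 + 24)/(s^6 + 2*s^5)

Laplace-transform each side.
Using L{y'} = sY - y(0) = sY - (-2), the left side becomes (s + 2)Y - (-2).
The right side is L{t^4} = 24/s^5.
So (s + 2)Y = 24/s^5 + (-2).
Isolate Y and clear denominators.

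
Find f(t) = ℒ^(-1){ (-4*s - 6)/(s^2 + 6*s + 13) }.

f(t) = 3*exp(-3*t)*sin(2*t) - 4*exp(-3*t)*cos(2*t)

Complete the square in the denominator: s^2 + 6*s + 13 = (s + 3)^2 + 2^2.
Split the numerator to match: -4*s - 6 = -4·(s + 3) + 3·2.
Invert each term: -4·(s + 3)/((s + 3)^2 + 4) ↔ -4e^(-3t)cos(2t); 3·2/((s + 3)^2 + 4) ↔ 3e^(-3t)sin(2t).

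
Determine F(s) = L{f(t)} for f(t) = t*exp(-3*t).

F(s) = (s + 3)^(-2)

L{e^(-3t)} = 1/(s + 3).
Then apply L{t·g(t)} = -d/ds[G(s)] with G(s) = 1/(s + 3):
differentiating 1 time and applying the sign gives (s + 3)^(-2).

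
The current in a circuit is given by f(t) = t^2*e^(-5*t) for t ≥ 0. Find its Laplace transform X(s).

L{t^2} = 2!/s^3 = 2/s^3.
By the first shifting theorem, multiplying by e^(-5t) replaces s with s + 5.

X(s) = 2/(s + 5)^3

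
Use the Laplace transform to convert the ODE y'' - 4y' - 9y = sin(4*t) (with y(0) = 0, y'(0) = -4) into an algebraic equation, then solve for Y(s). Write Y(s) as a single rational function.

Apply the Laplace transform to the equation.
With L{y''} = s^2 Y - s·y(0) - y'(0) and L{y'} = sY - y(0), with y(0) = 0, y'(0) = -4: the LHS transforms to (s^2 - 4*s - 9)Y - (-4).
The right side is L{sin(4*t)} = 4/(s^2 + 16).
So (s^2 - 4*s - 9)Y = 4/(s^2 + 16) + (-4).
Isolate Y and clear denominators.

Y(s) = (-4*s^2 - 60)/(s^4 - 4*s^3 + 7*s^2 - 64*s - 144)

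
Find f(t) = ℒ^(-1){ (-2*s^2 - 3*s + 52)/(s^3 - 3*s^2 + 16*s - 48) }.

Factor the denominator: s^3 - 3*s^2 + 16*s - 48 = (s - 3)*(s^2 + 16).
Partial fraction decomposition gives [1/(s - 3)] + [-3*s/(s^2 + 16)] + [-12/(s^2 + 16)].
Invert each term: 1/(s - 3) ↔ e^(3t); -3·s/(s^2 + 16) ↔ -3cos(4t); -3·4/(s^2 + 16) ↔ -3sin(4t).

f(t) = exp(3*t) - 3*sin(4*t) - 3*cos(4*t)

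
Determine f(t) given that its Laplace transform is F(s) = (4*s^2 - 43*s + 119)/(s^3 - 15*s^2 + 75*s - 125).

f(t) = 2*t^2*exp(5*t) - 3*t*exp(5*t) + 4*exp(5*t)

Factor the denominator: s^3 - 15*s^2 + 75*s - 125 = (s - 5)^3.
Partial fraction decomposition gives [4/(s - 5)] + [-3/(s - 5)^2] + [4/(s - 5)^3].
Invert each term: 4/(s - 5) ↔ 4e^(5t); -3/(s - 5)^2 ↔ -3t·e^(5t); 4/(s - 5)^3 ↔ (2)t^2·e^(5t).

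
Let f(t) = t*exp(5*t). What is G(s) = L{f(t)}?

G(s) = (s - 5)^(-2)

L{e^(5t)} = 1/(s - 5).
Then apply L{t·g(t)} = -d/ds[H(s)] with H(s) = 1/(s - 5):
differentiating 1 time and applying the sign gives (s - 5)^(-2).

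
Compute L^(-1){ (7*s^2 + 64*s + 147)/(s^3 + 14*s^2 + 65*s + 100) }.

Factor the denominator: s^3 + 14*s^2 + 65*s + 100 = (s + 4)*(s + 5)^2.
Partial fraction decomposition gives [4/(s + 5)] + [-2/(s + 5)^2] + [3/(s + 4)].
Invert each term: 4/(s + 5) ↔ 4e^(-5t); -2/(s + 5)^2 ↔ -2t·e^(-5t); 3/(s + 4) ↔ 3e^(-4t).

-2*t*exp(-5*t) + 3*exp(-4*t) + 4*exp(-5*t)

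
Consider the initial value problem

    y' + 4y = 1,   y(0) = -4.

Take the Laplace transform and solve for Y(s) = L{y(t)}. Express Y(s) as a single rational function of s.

Laplace-transform each side.
The derivative rules (L{y'} = sY - y(0) = sY - (-4)) turn the left side into (s + 4)Y - (-4).
The right side is L{1} = 1/s.
So (s + 4)Y = 1/s + (-4).
Solve for Y(s) and write it as one ratio of polynomials.

Y(s) = (-4*s + 1)/(s^2 + 4*s)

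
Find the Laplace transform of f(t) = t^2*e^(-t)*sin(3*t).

L{sin(3t)} = 3/(s^2 + 9).
Multiplying by e^(-t) shifts s → s + 1, so L{e^(-t)*sin(3*t)} = 3/((s + 1)^2 + 9).
Then apply L{t^2·g(t)} = (-1)^2 d^2/ds^2[H(s)] with H(s) = 3/((s + 1)^2 + 9):
differentiating 2 times and applying the sign gives 18*(s^2 + 2*s - 2)/(s^2 + 2*s + 10)^3.

18*(s^2 + 2*s - 2)/(s^2 + 2*s + 10)^3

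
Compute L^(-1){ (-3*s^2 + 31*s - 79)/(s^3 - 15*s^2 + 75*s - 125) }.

t^2*exp(5*t)/2 + t*exp(5*t) - 3*exp(5*t)

Factor the denominator: s^3 - 15*s^2 + 75*s - 125 = (s - 5)^3.
Partial fraction decomposition gives [-3/(s - 5)] + [(s - 5)^(-2)] + [(s - 5)^(-3)].
Invert each term: -3/(s - 5) ↔ -3e^(5t); 1/(s - 5)^2 ↔ t·e^(5t); 1/(s - 5)^3 ↔ (1/2)t^2·e^(5t).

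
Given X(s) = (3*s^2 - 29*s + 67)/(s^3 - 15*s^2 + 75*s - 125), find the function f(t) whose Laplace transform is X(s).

Factor the denominator: s^3 - 15*s^2 + 75*s - 125 = (s - 5)^3.
Partial fraction decomposition gives [3/(s - 5)] + [(s - 5)^(-2)] + [-3/(s - 5)^3].
Invert each term: 3/(s - 5) ↔ 3e^(5t); 1/(s - 5)^2 ↔ t·e^(5t); -3/(s - 5)^3 ↔ (-3/2)t^2·e^(5t).

f(t) = -3*t^2*exp(5*t)/2 + t*exp(5*t) + 3*exp(5*t)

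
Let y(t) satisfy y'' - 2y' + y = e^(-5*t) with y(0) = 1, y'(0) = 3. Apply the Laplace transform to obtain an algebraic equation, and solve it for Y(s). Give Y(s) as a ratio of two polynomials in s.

Y(s) = (s^2 + 6*s + 6)/(s^3 + 3*s^2 - 9*s + 5)

Take the Laplace transform of both sides.
Using L{y''} = s^2 Y - s·y(0) - y'(0) and L{y'} = sY - y(0), with y(0) = 1, y'(0) = 3, the left side becomes (s^2 - 2*s + 1)Y - (s + 1).
The right side is L{e^(-5*t)} = 1/(s + 5).
So (s^2 - 2*s + 1)Y = 1/(s + 5) + (s + 1).
Solve for Y(s) and write it as one ratio of polynomials.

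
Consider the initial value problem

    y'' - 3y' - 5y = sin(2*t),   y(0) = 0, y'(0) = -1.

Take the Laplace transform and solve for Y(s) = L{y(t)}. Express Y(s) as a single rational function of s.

Y(s) = (-s^2 - 2)/(s^4 - 3*s^3 - s^2 - 12*s - 20)

Apply the Laplace transform to the equation.
The derivative rules (L{y''} = s^2 Y - s·y(0) - y'(0) and L{y'} = sY - y(0), with y(0) = 0, y'(0) = -1) turn the left side into (s^2 - 3*s - 5)Y - (-1).
The right side is L{sin(2*t)} = 2/(s^2 + 4).
So (s^2 - 3*s - 5)Y = 2/(s^2 + 4) + (-1).
Solve for Y(s) and write it as one ratio of polynomials.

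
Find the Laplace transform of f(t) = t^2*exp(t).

L{e^(t)} = 1/(s - 1).
Then apply L{t^2·g(t)} = (-1)^2 d^2/ds^2[G(s)] with G(s) = 1/(s - 1):
differentiating 2 times and applying the sign gives 2/(s - 1)^3.

2/(s - 1)^3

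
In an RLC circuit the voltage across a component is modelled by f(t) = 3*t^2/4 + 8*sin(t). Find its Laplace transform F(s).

Apply the Laplace transform termwise.
(3/4)·[L{t^2} = 2!/s^3 = 2/s^3]; (8)·[L{sin(t)} = 1/(s^2 + 1)].

F(s) = 8/(s^2 + 1) + 3/(2*s^3)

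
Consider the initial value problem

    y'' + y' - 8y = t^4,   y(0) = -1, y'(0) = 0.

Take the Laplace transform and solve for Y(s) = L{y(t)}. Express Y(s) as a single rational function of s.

Y(s) = (-s^6 - s^5 + 24)/(s^7 + s^6 - 8*s^5)

Take the Laplace transform of both sides.
The derivative rules (L{y''} = s^2 Y - s·y(0) - y'(0) and L{y'} = sY - y(0), with y(0) = -1, y'(0) = 0) turn the left side into (s^2 + s - 8)Y - (-s - 1).
The right side is L{t^4} = 24/s^5.
So (s^2 + s - 8)Y = 24/s^5 + (-s - 1).
Solve for Y(s) and write it as one ratio of polynomials.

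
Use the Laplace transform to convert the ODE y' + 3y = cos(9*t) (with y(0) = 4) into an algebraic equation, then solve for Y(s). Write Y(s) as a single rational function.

Take the Laplace transform of both sides.
With L{y'} = sY - y(0) = sY - 4: the LHS transforms to (s + 3)Y - (4).
The right side is L{cos(9*t)} = s/(s^2 + 81).
So (s + 3)Y = s/(s^2 + 81) + (4).
Solve for Y(s) and write it as one ratio of polynomials.

Y(s) = (4*s^2 + s + 324)/(s^3 + 3*s^2 + 81*s + 243)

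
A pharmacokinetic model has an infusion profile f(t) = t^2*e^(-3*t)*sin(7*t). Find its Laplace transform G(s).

L{sin(7t)} = 7/(s^2 + 49).
Multiplying by e^(-3t) shifts s → s + 3, so L{e^(-3*t)*sin(7*t)} = 7/((s + 3)^2 + 49).
Then apply L{t^2·g(t)} = (-1)^2 d^2/ds^2[H(s)] with H(s) = 7/((s + 3)^2 + 49):
differentiating 2 times and applying the sign gives 14*(3*s^2 + 18*s - 22)/(s^2 + 6*s + 58)^3.

G(s) = 14*(3*s^2 + 18*s - 22)/(s^2 + 6*s + 58)^3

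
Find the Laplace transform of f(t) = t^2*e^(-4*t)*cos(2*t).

2*(s + 4)*(s^2 + 8*s + 4)/(s^2 + 8*s + 20)^3

L{cos(2t)} = s/(s^2 + 4).
Multiplying by e^(-4t) shifts s → s + 4, so L{e^(-4*t)*cos(2*t)} = (s + 4)/((s + 4)^2 + 4).
Then apply L{t^2·g(t)} = (-1)^2 d^2/ds^2[G(s)] with G(s) = (s + 4)/((s + 4)^2 + 4):
differentiating 2 times and applying the sign gives 2*(s + 4)*(s^2 + 8*s + 4)/(s^2 + 8*s + 20)^3.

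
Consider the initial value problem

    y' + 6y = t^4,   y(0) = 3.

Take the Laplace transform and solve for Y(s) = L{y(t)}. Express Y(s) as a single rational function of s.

Take the Laplace transform of both sides.
With L{y'} = sY - y(0) = sY - 3: the LHS transforms to (s + 6)Y - (3).
The right side is L{t^4} = 24/s^5.
So (s + 6)Y = 24/s^5 + (3).
Solve for Y(s) and write it as one ratio of polynomials.

Y(s) = (3*s^5 + 24)/(s^6 + 6*s^5)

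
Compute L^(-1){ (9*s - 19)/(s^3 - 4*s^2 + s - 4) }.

exp(4*t) + 5*sin(t) - cos(t)

Factor the denominator: s^3 - 4*s^2 + s - 4 = (s - 4)*(s^2 + 1).
Partial fraction decomposition gives [1/(s - 4)] + [-s/(s^2 + 1)] + [5/(s^2 + 1)].
Invert each term: 1/(s - 4) ↔ e^(4t); -1·s/(s^2 + 1) ↔ -cos(t); 5·1/(s^2 + 1) ↔ 5sin(t).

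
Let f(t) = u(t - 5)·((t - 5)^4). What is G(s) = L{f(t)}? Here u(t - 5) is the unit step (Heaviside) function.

By the second shifting theorem, L{u(t - c)·g(t - c)} = e^(-cs)·H(s) with c = 5 and H(s) = L{g(t)}.
L{t^4} = 4!/s^5 = 24/s^5.

G(s) = 24*exp(-5*s)/s^5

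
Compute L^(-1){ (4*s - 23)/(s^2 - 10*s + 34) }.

Complete the square in the denominator: s^2 - 10*s + 34 = (s - 5)^2 + 3^2.
Split the numerator to match: 4*s - 23 = 4·(s - 5) - 1·3.
Invert each term: 4·(s - 5)/((s - 5)^2 + 9) ↔ 4e^(5t)cos(3t); -1·3/((s - 5)^2 + 9) ↔ -e^(5t)sin(3t).

-exp(5*t)*sin(3*t) + 4*exp(5*t)*cos(3*t)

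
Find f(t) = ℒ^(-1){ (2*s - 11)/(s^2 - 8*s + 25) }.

f(t) = -exp(4*t)*sin(3*t) + 2*exp(4*t)*cos(3*t)

Complete the square in the denominator: s^2 - 8*s + 25 = (s - 4)^2 + 3^2.
Split the numerator to match: 2*s - 11 = 2·(s - 4) - 1·3.
Invert each term: 2·(s - 4)/((s - 4)^2 + 9) ↔ 2e^(4t)cos(3t); -1·3/((s - 4)^2 + 9) ↔ -e^(4t)sin(3t).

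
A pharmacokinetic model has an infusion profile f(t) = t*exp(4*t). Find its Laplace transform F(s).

F(s) = (s - 4)^(-2)

L{e^(4t)} = 1/(s - 4).
Then apply L{t·g(t)} = -d/ds[G(s)] with G(s) = 1/(s - 4):
differentiating 1 time and applying the sign gives (s - 4)^(-2).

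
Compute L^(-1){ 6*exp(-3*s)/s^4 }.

Heaviside(t - 3)*((t - 3)^3)

The factor e^(-3s) signals a time shift by c = 3 (second shifting theorem).
L{t^3} = 3!/s^4 = 6/s^4, so L^-1{6/s^4} = t^3.
Hence the inverse is u(t - 3) times that function evaluated at t - 3.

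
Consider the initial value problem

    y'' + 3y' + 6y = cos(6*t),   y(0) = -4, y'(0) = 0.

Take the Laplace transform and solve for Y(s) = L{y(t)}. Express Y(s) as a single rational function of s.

Laplace-transform each side.
The derivative rules (L{y''} = s^2 Y - s·y(0) - y'(0) and L{y'} = sY - y(0), with y(0) = -4, y'(0) = 0) turn the left side into (s^2 + 3*s + 6)Y - (-4*s - 12).
The right side is L{cos(6*t)} = s/(s^2 + 36).
So (s^2 + 3*s + 6)Y = s/(s^2 + 36) + (-4*s - 12).
Solve for Y(s) and write it as one ratio of polynomials.

Y(s) = (-4*s^3 - 12*s^2 - 143*s - 432)/(s^4 + 3*s^3 + 42*s^2 + 108*s + 216)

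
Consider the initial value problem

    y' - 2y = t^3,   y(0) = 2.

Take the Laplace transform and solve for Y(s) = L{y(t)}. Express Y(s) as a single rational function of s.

Y(s) = (2*s^4 + 6)/(s^5 - 2*s^4)

Apply the Laplace transform to the equation.
Using L{y'} = sY - y(0) = sY - 2, the left side becomes (s - 2)Y - (2).
The right side is L{t^3} = 6/s^4.
So (s - 2)Y = 6/s^4 + (2).
Divide through and combine into a single rational function.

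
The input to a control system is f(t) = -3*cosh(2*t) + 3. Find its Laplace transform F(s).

The transform is linear, so treat each term independently.
(-3)·[L{cosh(2t)} = s/(s^2 - 4)]; L{3} = 3/s.

F(s) = -3*s/(s^2 - 4) + 3/s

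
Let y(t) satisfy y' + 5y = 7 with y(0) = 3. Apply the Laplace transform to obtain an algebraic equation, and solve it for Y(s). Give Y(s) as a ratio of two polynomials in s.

Y(s) = (3*s + 7)/(s^2 + 5*s)

Take the Laplace transform of both sides.
With L{y'} = sY - y(0) = sY - 3: the LHS transforms to (s + 5)Y - (3).
The right side is L{7} = 7/s.
So (s + 5)Y = 7/s + (3).
Solve for Y(s) and write it as one ratio of polynomials.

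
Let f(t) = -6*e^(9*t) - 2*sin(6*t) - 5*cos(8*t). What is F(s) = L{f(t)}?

F(s) = -5*s/(s^2 + 64) - 12/(s^2 + 36) - 6/(s - 9)

The transform is linear, so treat each term independently.
(-6)·[L{e^(9t)} = 1/(s - 9)]; (-2)·[L{sin(6t)} = 6/(s^2 + 36)]; (-5)·[L{cos(8t)} = s/(s^2 + 64)].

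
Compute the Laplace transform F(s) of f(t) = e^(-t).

F(s) = 1/(s + 1)

L{e^(-t)} = 1/(s + 1).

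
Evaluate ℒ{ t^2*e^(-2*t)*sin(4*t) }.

L{sin(4t)} = 4/(s^2 + 16).
Multiplying by e^(-2t) shifts s → s + 2, so L{e^(-2*t)*sin(4*t)} = 4/((s + 2)^2 + 16).
Then apply L{t^2·g(t)} = (-1)^2 d^2/ds^2[G(s)] with G(s) = 4/((s + 2)^2 + 16):
differentiating 2 times and applying the sign gives 8*(3*s^2 + 12*s - 4)/(s^2 + 4*s + 20)^3.

8*(3*s^2 + 12*s - 4)/(s^2 + 4*s + 20)^3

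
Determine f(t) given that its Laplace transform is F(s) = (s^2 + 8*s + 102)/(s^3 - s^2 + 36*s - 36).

Factor the denominator: s^3 - s^2 + 36*s - 36 = (s - 1)*(s^2 + 36).
Partial fraction decomposition gives [3/(s - 1)] + [-2*s/(s^2 + 36)] + [6/(s^2 + 36)].
Invert each term: 3/(s - 1) ↔ 3e^(t); -2·s/(s^2 + 36) ↔ -2cos(6t); 1·6/(s^2 + 36) ↔ sin(6t).

f(t) = 3*exp(t) + sin(6*t) - 2*cos(6*t)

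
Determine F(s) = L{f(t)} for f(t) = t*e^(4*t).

F(s) = (s - 4)^(-2)

L{e^(4t)} = 1/(s - 4).
Then apply L{t·g(t)} = -d/ds[G(s)] with G(s) = 1/(s - 4):
differentiating 1 time and applying the sign gives (s - 4)^(-2).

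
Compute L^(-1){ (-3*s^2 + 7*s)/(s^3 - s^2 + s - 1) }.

Factor the denominator: s^3 - s^2 + s - 1 = (s - 1)*(s^2 + 1).
Partial fraction decomposition gives [2/(s - 1)] + [-5*s/(s^2 + 1)] + [2/(s^2 + 1)].
Invert each term: 2/(s - 1) ↔ 2e^(t); -5·s/(s^2 + 1) ↔ -5cos(t); 2·1/(s^2 + 1) ↔ 2sin(t).

2*exp(t) + 2*sin(t) - 5*cos(t)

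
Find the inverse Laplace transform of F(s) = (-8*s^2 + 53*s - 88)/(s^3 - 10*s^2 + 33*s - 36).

Factor the denominator: s^3 - 10*s^2 + 33*s - 36 = (s - 4)*(s - 3)^2.
Partial fraction decomposition gives [-4/(s - 3)] + [(s - 3)^(-2)] + [-4/(s - 4)].
Invert each term: -4/(s - 3) ↔ -4e^(3t); 1/(s - 3)^2 ↔ t·e^(3t); -4/(s - 4) ↔ -4e^(4t).

t*exp(3*t) - 4*exp(4*t) - 4*exp(3*t)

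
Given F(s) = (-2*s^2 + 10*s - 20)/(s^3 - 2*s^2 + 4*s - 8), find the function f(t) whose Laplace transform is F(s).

Factor the denominator: s^3 - 2*s^2 + 4*s - 8 = (s - 2)*(s^2 + 4).
Partial fraction decomposition gives [-1/(s - 2)] + [-s/(s^2 + 4)] + [8/(s^2 + 4)].
Invert each term: -1/(s - 2) ↔ -e^(2t); -1·s/(s^2 + 4) ↔ -cos(2t); 4·2/(s^2 + 4) ↔ 4sin(2t).

f(t) = -exp(2*t) + 4*sin(2*t) - cos(2*t)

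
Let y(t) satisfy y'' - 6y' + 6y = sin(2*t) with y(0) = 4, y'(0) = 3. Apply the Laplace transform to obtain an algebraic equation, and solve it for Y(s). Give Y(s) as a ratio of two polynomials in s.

Y(s) = (4*s^3 - 21*s^2 + 16*s - 82)/(s^4 - 6*s^3 + 10*s^2 - 24*s + 24)

Apply the Laplace transform to the equation.
Using L{y''} = s^2 Y - s·y(0) - y'(0) and L{y'} = sY - y(0), with y(0) = 4, y'(0) = 3, the left side becomes (s^2 - 6*s + 6)Y - (4*s - 21).
The right side is L{sin(2*t)} = 2/(s^2 + 4).
So (s^2 - 6*s + 6)Y = 2/(s^2 + 4) + (4*s - 21).
Divide through and combine into a single rational function.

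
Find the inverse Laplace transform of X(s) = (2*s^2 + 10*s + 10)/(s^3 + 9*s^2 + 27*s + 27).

Factor the denominator: s^3 + 9*s^2 + 27*s + 27 = (s + 3)^3.
Partial fraction decomposition gives [2/(s + 3)] + [-2/(s + 3)^2] + [-2/(s + 3)^3].
Invert each term: 2/(s + 3) ↔ 2e^(-3t); -2/(s + 3)^2 ↔ -2t·e^(-3t); -2/(s + 3)^3 ↔ (-1)t^2·e^(-3t).

-t^2*exp(-3*t) - 2*t*exp(-3*t) + 2*exp(-3*t)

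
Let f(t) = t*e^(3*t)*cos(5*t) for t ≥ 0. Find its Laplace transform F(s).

F(s) = (s - 8)*(s + 2)/(s^2 - 6*s + 34)^2

L{cos(5t)} = s/(s^2 + 25).
Multiplying by e^(3t) shifts s → s - 3, so L{e^(3*t)*cos(5*t)} = (s - 3)/((s - 3)^2 + 25).
Then apply L{t·g(t)} = -d/ds[G(s)] with G(s) = (s - 3)/((s - 3)^2 + 25):
differentiating 1 time and applying the sign gives (s - 8)*(s + 2)/(s^2 - 6*s + 34)^2.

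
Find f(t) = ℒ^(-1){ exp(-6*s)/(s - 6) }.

The factor e^(-6s) signals a time shift by c = 6 (second shifting theorem).
L{e^(6t)} = 1/(s - 6), so L^-1{1/(s - 6)} = exp(6*t).
Hence the inverse is u(t - 6) times that function evaluated at t - 6.

f(t) = Heaviside(t - 6)*(exp(6*t - 36))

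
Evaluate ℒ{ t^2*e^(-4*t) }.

L{e^(-4t)} = 1/(s + 4).
Then apply L{t^2·g(t)} = (-1)^2 d^2/ds^2[G(s)] with G(s) = 1/(s + 4):
differentiating 2 times and applying the sign gives 2/(s + 4)^3.

2/(s + 4)^3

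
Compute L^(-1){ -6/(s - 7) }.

Since L{e^(7t)} = 1/(s - 7), the inverse is e^(7*t), scaled by -6.

-6*exp(7*t)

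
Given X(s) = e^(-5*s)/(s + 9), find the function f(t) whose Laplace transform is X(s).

f(t) = Heaviside(t - 5)*(exp(-9*t + 45))

The factor e^(-5s) signals a time shift by c = 5 (second shifting theorem).
L{e^(-9t)} = 1/(s + 9), so L^-1{1/(s + 9)} = e^(-9*t).
Hence the inverse is u(t - 5) times that function evaluated at t - 5.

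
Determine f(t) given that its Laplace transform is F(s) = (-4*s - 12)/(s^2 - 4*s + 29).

f(t) = -4*exp(2*t)*sin(5*t) - 4*exp(2*t)*cos(5*t)

Complete the square in the denominator: s^2 - 4*s + 29 = (s - 2)^2 + 5^2.
Split the numerator to match: -4*s - 12 = -4·(s - 2) - 4·5.
Invert each term: -4·(s - 2)/((s - 2)^2 + 25) ↔ -4e^(2t)cos(5t); -4·5/((s - 2)^2 + 25) ↔ -4e^(2t)sin(5t).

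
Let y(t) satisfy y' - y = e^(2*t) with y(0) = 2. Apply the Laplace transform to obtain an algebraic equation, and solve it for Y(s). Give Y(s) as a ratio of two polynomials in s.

Y(s) = (2*s - 3)/(s^2 - 3*s + 2)

Laplace-transform each side.
With L{y'} = sY - y(0) = sY - 2: the LHS transforms to (s - 1)Y - (2).
The right side is L{e^(2*t)} = 1/(s - 2).
So (s - 1)Y = 1/(s - 2) + (2).
Divide through and combine into a single rational function.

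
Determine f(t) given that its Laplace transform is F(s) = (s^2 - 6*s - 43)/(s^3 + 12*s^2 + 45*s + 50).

f(t) = -4*t*exp(-5*t) - 3*exp(-2*t) + 4*exp(-5*t)

Factor the denominator: s^3 + 12*s^2 + 45*s + 50 = (s + 2)*(s + 5)^2.
Partial fraction decomposition gives [4/(s + 5)] + [-4/(s + 5)^2] + [-3/(s + 2)].
Invert each term: 4/(s + 5) ↔ 4e^(-5t); -4/(s + 5)^2 ↔ -4t·e^(-5t); -3/(s + 2) ↔ -3e^(-2t).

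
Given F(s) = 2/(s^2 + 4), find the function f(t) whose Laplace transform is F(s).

Since L{sin(2t)} = 2/(s^2 + 4), the inverse is sin(2*t).

f(t) = sin(2*t)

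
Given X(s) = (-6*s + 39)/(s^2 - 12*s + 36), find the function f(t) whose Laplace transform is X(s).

Factor the denominator: s^2 - 12*s + 36 = (s - 6)^2.
Partial fraction decomposition gives [-6/(s - 6)] + [3/(s - 6)^2].
Invert each term: -6/(s - 6) ↔ -6e^(6t); 3/(s - 6)^2 ↔ 3t·e^(6t).

f(t) = 3*t*exp(6*t) - 6*exp(6*t)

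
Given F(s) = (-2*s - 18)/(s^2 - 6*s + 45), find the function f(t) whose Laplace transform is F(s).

f(t) = -4*exp(3*t)*sin(6*t) - 2*exp(3*t)*cos(6*t)

Complete the square in the denominator: s^2 - 6*s + 45 = (s - 3)^2 + 6^2.
Split the numerator to match: -2*s - 18 = -2·(s - 3) - 4·6.
Invert each term: -2·(s - 3)/((s - 3)^2 + 36) ↔ -2e^(3t)cos(6t); -4·6/((s - 3)^2 + 36) ↔ -4e^(3t)sin(6t).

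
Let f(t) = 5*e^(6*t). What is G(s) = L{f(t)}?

L{5} = 5/s.
By the first shifting theorem, multiplying by e^(6t) replaces s with s - 6.

G(s) = 5/(s - 6)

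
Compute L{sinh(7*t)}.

7/(s^2 - 49)

L{sinh(7t)} = 7/(s^2 - 49).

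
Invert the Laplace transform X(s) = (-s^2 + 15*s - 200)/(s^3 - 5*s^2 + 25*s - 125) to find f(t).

f(t) = -3*exp(5*t) + 5*sin(5*t) + 2*cos(5*t)

Factor the denominator: s^3 - 5*s^2 + 25*s - 125 = (s - 5)*(s^2 + 25).
Partial fraction decomposition gives [-3/(s - 5)] + [2*s/(s^2 + 25)] + [25/(s^2 + 25)].
Invert each term: -3/(s - 5) ↔ -3e^(5t); 2·s/(s^2 + 25) ↔ 2cos(5t); 5·5/(s^2 + 25) ↔ 5sin(5t).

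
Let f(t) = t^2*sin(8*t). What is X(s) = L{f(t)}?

X(s) = 16*(3*s^2 - 64)/(s^2 + 64)^3

L{sin(8t)} = 8/(s^2 + 64).
Then apply L{t^2·g(t)} = (-1)^2 d^2/ds^2[G(s)] with G(s) = 8/(s^2 + 64):
differentiating 2 times and applying the sign gives 16*(3*s^2 - 64)/(s^2 + 64)^3.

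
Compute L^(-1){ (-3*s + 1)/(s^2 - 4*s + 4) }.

Factor the denominator: s^2 - 4*s + 4 = (s - 2)^2.
Partial fraction decomposition gives [-3/(s - 2)] + [-5/(s - 2)^2].
Invert each term: -3/(s - 2) ↔ -3e^(2t); -5/(s - 2)^2 ↔ -5t·e^(2t).

-5*t*exp(2*t) - 3*exp(2*t)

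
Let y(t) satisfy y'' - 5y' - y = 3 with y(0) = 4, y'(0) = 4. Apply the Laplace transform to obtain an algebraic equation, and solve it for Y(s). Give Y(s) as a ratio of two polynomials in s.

Laplace-transform each side.
Using L{y''} = s^2 Y - s·y(0) - y'(0) and L{y'} = sY - y(0), with y(0) = 4, y'(0) = 4, the left side becomes (s^2 - 5*s - 1)Y - (4*s - 16).
The right side is L{3} = 3/s.
So (s^2 - 5*s - 1)Y = 3/s + (4*s - 16).
Isolate Y and clear denominators.

Y(s) = (4*s^2 - 16*s + 3)/(s^3 - 5*s^2 - s)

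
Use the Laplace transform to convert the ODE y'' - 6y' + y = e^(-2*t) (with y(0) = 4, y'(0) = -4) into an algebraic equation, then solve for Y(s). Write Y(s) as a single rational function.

Y(s) = (4*s^2 - 20*s - 55)/(s^3 - 4*s^2 - 11*s + 2)

Transform both sides with L{·}.
Using L{y''} = s^2 Y - s·y(0) - y'(0) and L{y'} = sY - y(0), with y(0) = 4, y'(0) = -4, the left side becomes (s^2 - 6*s + 1)Y - (4*s - 28).
The right side is L{e^(-2*t)} = 1/(s + 2).
So (s^2 - 6*s + 1)Y = 1/(s + 2) + (4*s - 28).
Divide through and combine into a single rational function.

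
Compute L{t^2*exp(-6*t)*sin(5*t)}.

10*(3*s^2 + 36*s + 83)/(s^2 + 12*s + 61)^3

L{sin(5t)} = 5/(s^2 + 25).
Multiplying by e^(-6t) shifts s → s + 6, so L{exp(-6*t)*sin(5*t)} = 5/((s + 6)^2 + 25).
Then apply L{t^2·g(t)} = (-1)^2 d^2/ds^2[H(s)] with H(s) = 5/((s + 6)^2 + 25):
differentiating 2 times and applying the sign gives 10*(3*s^2 + 36*s + 83)/(s^2 + 12*s + 61)^3.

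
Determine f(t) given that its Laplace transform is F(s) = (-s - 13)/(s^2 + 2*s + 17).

Complete the square in the denominator: s^2 + 2*s + 17 = (s + 1)^2 + 4^2.
Split the numerator to match: -s - 13 = -1·(s + 1) - 3·4.
Invert each term: -1·(s + 1)/((s + 1)^2 + 16) ↔ -e^(-t)cos(4t); -3·4/((s + 1)^2 + 16) ↔ -3e^(-t)sin(4t).

f(t) = -3*exp(-t)*sin(4*t) - exp(-t)*cos(4*t)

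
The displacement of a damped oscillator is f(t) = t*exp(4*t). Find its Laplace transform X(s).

L{e^(4t)} = 1/(s - 4).
Then apply L{t·g(t)} = -d/ds[G(s)] with G(s) = 1/(s - 4):
differentiating 1 time and applying the sign gives (s - 4)^(-2).

X(s) = (s - 4)^(-2)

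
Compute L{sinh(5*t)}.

5/(s^2 - 25)

L{sinh(5t)} = 5/(s^2 - 25).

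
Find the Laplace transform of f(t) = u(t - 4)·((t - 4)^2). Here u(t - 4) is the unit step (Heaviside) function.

2*exp(-4*s)/s^3

By the second shifting theorem, L{u(t - c)·g(t - c)} = e^(-cs)·G(s) with c = 4 and G(s) = L{g(t)}.
L{t^2} = 2!/s^3 = 2/s^3.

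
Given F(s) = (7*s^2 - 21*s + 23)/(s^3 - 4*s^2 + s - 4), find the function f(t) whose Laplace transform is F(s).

Factor the denominator: s^3 - 4*s^2 + s - 4 = (s - 4)*(s^2 + 1).
Partial fraction decomposition gives [3/(s - 4)] + [4*s/(s^2 + 1)] + [-5/(s^2 + 1)].
Invert each term: 3/(s - 4) ↔ 3e^(4t); 4·s/(s^2 + 1) ↔ 4cos(t); -5·1/(s^2 + 1) ↔ -5sin(t).

f(t) = 3*exp(4*t) - 5*sin(t) + 4*cos(t)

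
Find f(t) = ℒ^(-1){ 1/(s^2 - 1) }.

f(t) = sinh(t)

Since L{sinh(t)} = 1/(s^2 - 1), the inverse is sinh(t).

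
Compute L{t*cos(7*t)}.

L{cos(7t)} = s/(s^2 + 49).
Then apply L{t·g(t)} = -d/ds[H(s)] with H(s) = s/(s^2 + 49):
differentiating 1 time and applying the sign gives (s - 7)*(s + 7)/(s^2 + 49)^2.

(s - 7)*(s + 7)/(s^2 + 49)^2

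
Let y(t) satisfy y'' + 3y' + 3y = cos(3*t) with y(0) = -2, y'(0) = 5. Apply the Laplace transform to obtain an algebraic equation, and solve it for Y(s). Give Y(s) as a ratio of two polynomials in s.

Transform both sides with L{·}.
Using L{y''} = s^2 Y - s·y(0) - y'(0) and L{y'} = sY - y(0), with y(0) = -2, y'(0) = 5, the left side becomes (s^2 + 3*s + 3)Y - (-2*s - 1).
The right side is L{cos(3*t)} = s/(s^2 + 9).
So (s^2 + 3*s + 3)Y = s/(s^2 + 9) + (-2*s - 1).
Divide through and combine into a single rational function.

Y(s) = (-2*s^3 - s^2 - 17*s - 9)/(s^4 + 3*s^3 + 12*s^2 + 27*s + 27)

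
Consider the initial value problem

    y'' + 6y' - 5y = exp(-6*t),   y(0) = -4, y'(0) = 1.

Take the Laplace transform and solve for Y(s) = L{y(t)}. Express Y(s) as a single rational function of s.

Y(s) = (-4*s^2 - 47*s - 137)/(s^3 + 12*s^2 + 31*s - 30)

Laplace-transform each side.
The derivative rules (L{y''} = s^2 Y - s·y(0) - y'(0) and L{y'} = sY - y(0), with y(0) = -4, y'(0) = 1) turn the left side into (s^2 + 6*s - 5)Y - (-4*s - 23).
The right side is L{exp(-6*t)} = 1/(s + 6).
So (s^2 + 6*s - 5)Y = 1/(s + 6) + (-4*s - 23).
Solve for Y(s) and write it as one ratio of polynomials.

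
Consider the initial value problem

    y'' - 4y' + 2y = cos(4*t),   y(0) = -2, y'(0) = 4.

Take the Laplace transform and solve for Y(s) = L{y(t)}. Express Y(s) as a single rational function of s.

Y(s) = (-2*s^3 + 12*s^2 - 31*s + 192)/(s^4 - 4*s^3 + 18*s^2 - 64*s + 32)

Transform both sides with L{·}.
The derivative rules (L{y''} = s^2 Y - s·y(0) - y'(0) and L{y'} = sY - y(0), with y(0) = -2, y'(0) = 4) turn the left side into (s^2 - 4*s + 2)Y - (-2*s + 12).
The right side is L{cos(4*t)} = s/(s^2 + 16).
So (s^2 - 4*s + 2)Y = s/(s^2 + 16) + (-2*s + 12).
Solve for Y(s) and write it as one ratio of polynomials.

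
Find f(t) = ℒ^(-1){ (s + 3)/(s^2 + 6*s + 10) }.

Rewrite the denominator: s^2 + 6*s + 10 = (s + 3)^2 + 1.
The form in (s + 3) signals a first-shifting-theorem factor e^(-3t).
Since L{cos(t)} = s/(s^2 + 1), the inverse is e^(-3*t)*cos(t).

f(t) = exp(-3*t)*cos(t)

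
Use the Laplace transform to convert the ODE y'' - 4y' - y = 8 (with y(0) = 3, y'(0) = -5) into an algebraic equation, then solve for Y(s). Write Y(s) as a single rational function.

Y(s) = (3*s^2 - 17*s + 8)/(s^3 - 4*s^2 - s)

Take the Laplace transform of both sides.
With L{y''} = s^2 Y - s·y(0) - y'(0) and L{y'} = sY - y(0), with y(0) = 3, y'(0) = -5: the LHS transforms to (s^2 - 4*s - 1)Y - (3*s - 17).
The right side is L{8} = 8/s.
So (s^2 - 4*s - 1)Y = 8/s + (3*s - 17).
Solve for Y(s) and write it as one ratio of polynomials.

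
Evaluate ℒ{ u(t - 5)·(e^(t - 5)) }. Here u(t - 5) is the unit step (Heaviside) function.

exp(-5*s)/(s - 1)

By the second shifting theorem, L{u(t - c)·g(t - c)} = e^(-cs)·G(s) with c = 5 and G(s) = L{g(t)}.
L{e^(t)} = 1/(s - 1).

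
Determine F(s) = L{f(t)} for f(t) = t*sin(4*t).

L{sin(4t)} = 4/(s^2 + 16).
Then apply L{t·g(t)} = -d/ds[G(s)] with G(s) = 4/(s^2 + 16):
differentiating 1 time and applying the sign gives 8*s/(s^2 + 16)^2.

F(s) = 8*s/(s^2 + 16)^2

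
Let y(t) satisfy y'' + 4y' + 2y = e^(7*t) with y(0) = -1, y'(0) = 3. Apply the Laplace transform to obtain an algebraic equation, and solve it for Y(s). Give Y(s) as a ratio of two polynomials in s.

Apply the Laplace transform to the equation.
The derivative rules (L{y''} = s^2 Y - s·y(0) - y'(0) and L{y'} = sY - y(0), with y(0) = -1, y'(0) = 3) turn the left side into (s^2 + 4*s + 2)Y - (-s - 1).
The right side is L{e^(7*t)} = 1/(s - 7).
So (s^2 + 4*s + 2)Y = 1/(s - 7) + (-s - 1).
Divide through and combine into a single rational function.

Y(s) = (-s^2 + 6*s + 8)/(s^3 - 3*s^2 - 26*s - 14)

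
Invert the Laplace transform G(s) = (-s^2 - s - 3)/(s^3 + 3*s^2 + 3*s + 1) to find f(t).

Factor the denominator: s^3 + 3*s^2 + 3*s + 1 = (s + 1)^3.
Partial fraction decomposition gives [-1/(s + 1)] + [(s + 1)^(-2)] + [-3/(s + 1)^3].
Invert each term: -1/(s + 1) ↔ -e^(-t); 1/(s + 1)^2 ↔ t·e^(-t); -3/(s + 1)^3 ↔ (-3/2)t^2·e^(-t).

f(t) = -3*t^2*exp(-t)/2 + t*exp(-t) - exp(-t)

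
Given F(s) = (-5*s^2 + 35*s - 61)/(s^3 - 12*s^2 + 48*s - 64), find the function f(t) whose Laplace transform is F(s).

Factor the denominator: s^3 - 12*s^2 + 48*s - 64 = (s - 4)^3.
Partial fraction decomposition gives [-5/(s - 4)] + [-5/(s - 4)^2] + [-1/(s - 4)^3].
Invert each term: -5/(s - 4) ↔ -5e^(4t); -5/(s - 4)^2 ↔ -5t·e^(4t); -1/(s - 4)^3 ↔ (-1/2)t^2·e^(4t).

f(t) = -t^2*exp(4*t)/2 - 5*t*exp(4*t) - 5*exp(4*t)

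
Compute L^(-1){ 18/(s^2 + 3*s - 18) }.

Factor the denominator: s^2 + 3*s - 18 = (s - 3)*(s + 6).
Partial fraction decomposition gives [2/(s - 3)] + [-2/(s + 6)].
Invert each term: 2/(s - 3) ↔ 2e^(3t); -2/(s + 6) ↔ -2e^(-6t).

2*exp(3*t) - 2*exp(-6*t)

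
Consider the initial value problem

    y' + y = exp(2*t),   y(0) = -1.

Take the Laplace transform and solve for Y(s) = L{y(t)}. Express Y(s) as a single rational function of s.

Laplace-transform each side.
The derivative rules (L{y'} = sY - y(0) = sY - (-1)) turn the left side into (s + 1)Y - (-1).
The right side is L{exp(2*t)} = 1/(s - 2).
So (s + 1)Y = 1/(s - 2) + (-1).
Solve for Y(s) and write it as one ratio of polynomials.

Y(s) = (-s + 3)/(s^2 - s - 2)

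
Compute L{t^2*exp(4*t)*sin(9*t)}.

L{sin(9t)} = 9/(s^2 + 81).
Multiplying by e^(4t) shifts s → s - 4, so L{exp(4*t)*sin(9*t)} = 9/((s - 4)^2 + 81).
Then apply L{t^2·g(t)} = (-1)^2 d^2/ds^2[G(s)] with G(s) = 9/((s - 4)^2 + 81):
differentiating 2 times and applying the sign gives 54*(s^2 - 8*s - 11)/(s^2 - 8*s + 97)^3.

54*(s^2 - 8*s - 11)/(s^2 - 8*s + 97)^3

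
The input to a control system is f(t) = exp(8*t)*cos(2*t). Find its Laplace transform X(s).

X(s) = (s - 8)/((s - 8)^2 + 4)

L{cos(2t)} = s/(s^2 + 4).
By the first shifting theorem, multiplying by e^(8t) replaces s with s - 8.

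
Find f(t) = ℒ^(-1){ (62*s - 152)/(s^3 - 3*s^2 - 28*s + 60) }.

Factor the denominator: s^3 - 3*s^2 - 28*s + 60 = (s - 6)*(s - 2)*(s + 5).
Partial fraction decomposition gives [5/(s - 6)] + [1/(s - 2)] + [-6/(s + 5)].
Invert each term: 5/(s - 6) ↔ 5e^(6t); 1/(s - 2) ↔ e^(2t); -6/(s + 5) ↔ -6e^(-5t).

f(t) = 5*exp(6*t) + exp(2*t) - 6*exp(-5*t)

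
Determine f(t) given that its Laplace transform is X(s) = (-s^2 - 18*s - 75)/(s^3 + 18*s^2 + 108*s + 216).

f(t) = -3*t^2*exp(-6*t)/2 - 6*t*exp(-6*t) - exp(-6*t)

Factor the denominator: s^3 + 18*s^2 + 108*s + 216 = (s + 6)^3.
Partial fraction decomposition gives [-1/(s + 6)] + [-6/(s + 6)^2] + [-3/(s + 6)^3].
Invert each term: -1/(s + 6) ↔ -e^(-6t); -6/(s + 6)^2 ↔ -6t·e^(-6t); -3/(s + 6)^3 ↔ (-3/2)t^2·e^(-6t).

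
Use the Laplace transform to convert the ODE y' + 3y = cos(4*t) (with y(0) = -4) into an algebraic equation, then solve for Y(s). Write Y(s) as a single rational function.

Y(s) = (-4*s^2 + s - 64)/(s^3 + 3*s^2 + 16*s + 48)

Apply the Laplace transform to the equation.
The derivative rules (L{y'} = sY - y(0) = sY - (-4)) turn the left side into (s + 3)Y - (-4).
The right side is L{cos(4*t)} = s/(s^2 + 16).
So (s + 3)Y = s/(s^2 + 16) + (-4).
Solve for Y(s) and write it as one ratio of polynomials.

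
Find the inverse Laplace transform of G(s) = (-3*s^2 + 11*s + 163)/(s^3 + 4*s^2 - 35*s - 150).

Factor the denominator: s^3 + 4*s^2 - 35*s - 150 = (s - 6)*(s + 5)^2.
Partial fraction decomposition gives [-4/(s + 5)] + [-3/(s + 5)^2] + [1/(s - 6)].
Invert each term: -4/(s + 5) ↔ -4e^(-5t); -3/(s + 5)^2 ↔ -3t·e^(-5t); 1/(s - 6) ↔ e^(6t).

-3*t*exp(-5*t) + exp(6*t) - 4*exp(-5*t)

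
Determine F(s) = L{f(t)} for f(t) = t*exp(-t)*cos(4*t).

L{cos(4t)} = s/(s^2 + 16).
Multiplying by e^(-t) shifts s → s + 1, so L{exp(-t)*cos(4*t)} = (s + 1)/((s + 1)^2 + 16).
Then apply L{t·g(t)} = -d/ds[G(s)] with G(s) = (s + 1)/((s + 1)^2 + 16):
differentiating 1 time and applying the sign gives (s - 3)*(s + 5)/(s^2 + 2*s + 17)^2.

F(s) = (s - 3)*(s + 5)/(s^2 + 2*s + 17)^2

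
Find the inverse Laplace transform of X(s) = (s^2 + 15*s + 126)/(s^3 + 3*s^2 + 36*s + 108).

Factor the denominator: s^3 + 3*s^2 + 36*s + 108 = (s + 3)*(s^2 + 36).
Partial fraction decomposition gives [2/(s + 3)] + [-s/(s^2 + 36)] + [18/(s^2 + 36)].
Invert each term: 2/(s + 3) ↔ 2e^(-3t); -1·s/(s^2 + 36) ↔ -cos(6t); 3·6/(s^2 + 36) ↔ 3sin(6t).

3*sin(6*t) - cos(6*t) + 2*exp(-3*t)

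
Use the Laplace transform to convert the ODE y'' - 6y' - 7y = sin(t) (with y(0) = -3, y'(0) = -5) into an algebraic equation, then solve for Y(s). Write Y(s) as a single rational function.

Apply the Laplace transform to the equation.
Using L{y''} = s^2 Y - s·y(0) - y'(0) and L{y'} = sY - y(0), with y(0) = -3, y'(0) = -5, the left side becomes (s^2 - 6*s - 7)Y - (-3*s + 13).
The right side is L{sin(t)} = 1/(s^2 + 1).
So (s^2 - 6*s - 7)Y = 1/(s^2 + 1) + (-3*s + 13).
Solve for Y(s) and write it as one ratio of polynomials.

Y(s) = (-3*s^3 + 13*s^2 - 3*s + 14)/(s^4 - 6*s^3 - 6*s^2 - 6*s - 7)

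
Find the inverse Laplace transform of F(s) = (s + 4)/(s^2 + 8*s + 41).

Rewrite the denominator: s^2 + 8*s + 41 = (s + 4)^2 + 25.
The form in (s + 4) signals a first-shifting-theorem factor e^(-4t).
Since L{cos(5t)} = s/(s^2 + 25), the inverse is e^(-4*t)*cos(5*t).

exp(-4*t)*cos(5*t)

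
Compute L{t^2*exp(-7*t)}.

2/(s + 7)^3

L{e^(-7t)} = 1/(s + 7).
Then apply L{t^2·g(t)} = (-1)^2 d^2/ds^2[G(s)] with G(s) = 1/(s + 7):
differentiating 2 times and applying the sign gives 2/(s + 7)^3.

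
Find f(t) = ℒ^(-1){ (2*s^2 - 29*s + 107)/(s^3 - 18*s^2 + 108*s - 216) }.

Factor the denominator: s^3 - 18*s^2 + 108*s - 216 = (s - 6)^3.
Partial fraction decomposition gives [2/(s - 6)] + [-5/(s - 6)^2] + [5/(s - 6)^3].
Invert each term: 2/(s - 6) ↔ 2e^(6t); -5/(s - 6)^2 ↔ -5t·e^(6t); 5/(s - 6)^3 ↔ (5/2)t^2·e^(6t).

f(t) = 5*t^2*exp(6*t)/2 - 5*t*exp(6*t) + 2*exp(6*t)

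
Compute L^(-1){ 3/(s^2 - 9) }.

Since L{sinh(3t)} = 3/(s^2 - 9), the inverse is sinh(3*t).

sinh(3*t)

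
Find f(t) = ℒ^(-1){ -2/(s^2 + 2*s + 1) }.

Rewrite the denominator: s^2 + 2*s + 1 = (s + 1)^2.
The form in (s + 1) signals a first-shifting-theorem factor e^(-t).
Since L{t} = 1!/s^2 = 1/s^2, the inverse is t*e^(-t), scaled by -2.

f(t) = -2*t*exp(-t)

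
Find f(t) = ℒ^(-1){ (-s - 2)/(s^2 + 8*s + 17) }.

f(t) = 2*exp(-4*t)*sin(t) - exp(-4*t)*cos(t)

Complete the square in the denominator: s^2 + 8*s + 17 = (s + 4)^2 + 1^2.
Split the numerator to match: -s - 2 = -1·(s + 4) + 2·1.
Invert each term: -1·(s + 4)/((s + 4)^2 + 1) ↔ -e^(-4t)cos(t); 2·1/((s + 4)^2 + 1) ↔ 2e^(-4t)sin(t).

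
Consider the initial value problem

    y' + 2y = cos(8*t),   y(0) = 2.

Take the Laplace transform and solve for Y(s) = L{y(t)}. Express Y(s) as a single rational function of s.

Y(s) = (2*s^2 + s + 128)/(s^3 + 2*s^2 + 64*s + 128)

Apply the Laplace transform to the equation.
Using L{y'} = sY - y(0) = sY - 2, the left side becomes (s + 2)Y - (2).
The right side is L{cos(8*t)} = s/(s^2 + 64).
So (s + 2)Y = s/(s^2 + 64) + (2).
Divide through and combine into a single rational function.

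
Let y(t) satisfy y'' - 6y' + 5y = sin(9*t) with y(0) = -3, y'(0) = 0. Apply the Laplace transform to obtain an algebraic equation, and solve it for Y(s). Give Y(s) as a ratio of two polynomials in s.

Y(s) = (-3*s^3 + 18*s^2 - 243*s + 1467)/(s^4 - 6*s^3 + 86*s^2 - 486*s + 405)

Take the Laplace transform of both sides.
Using L{y''} = s^2 Y - s·y(0) - y'(0) and L{y'} = sY - y(0), with y(0) = -3, y'(0) = 0, the left side becomes (s^2 - 6*s + 5)Y - (-3*s + 18).
The right side is L{sin(9*t)} = 9/(s^2 + 81).
So (s^2 - 6*s + 5)Y = 9/(s^2 + 81) + (-3*s + 18).
Divide through and combine into a single rational function.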